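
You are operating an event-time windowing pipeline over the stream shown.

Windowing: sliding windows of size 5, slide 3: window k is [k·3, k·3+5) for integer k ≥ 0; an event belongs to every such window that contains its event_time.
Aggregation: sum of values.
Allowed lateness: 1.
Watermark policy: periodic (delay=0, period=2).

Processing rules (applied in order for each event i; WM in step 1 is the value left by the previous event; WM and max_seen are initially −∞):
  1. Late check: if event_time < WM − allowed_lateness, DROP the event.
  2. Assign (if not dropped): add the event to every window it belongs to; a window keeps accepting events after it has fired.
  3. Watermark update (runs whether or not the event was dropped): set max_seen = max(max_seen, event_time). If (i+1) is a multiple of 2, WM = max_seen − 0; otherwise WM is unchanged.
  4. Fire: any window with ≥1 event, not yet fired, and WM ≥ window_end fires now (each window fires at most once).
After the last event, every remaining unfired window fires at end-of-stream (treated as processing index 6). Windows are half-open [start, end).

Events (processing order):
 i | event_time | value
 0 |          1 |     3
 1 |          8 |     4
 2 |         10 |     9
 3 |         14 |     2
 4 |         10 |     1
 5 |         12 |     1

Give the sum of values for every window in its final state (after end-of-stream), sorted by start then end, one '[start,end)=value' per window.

[0,5)=3 [6,11)=13 [9,14)=9 [12,17)=2

i=0 t=1 v=3: → [0,5); WM=−∞
i=1 t=8 v=4: → [6,11); WM=8; [0,5) fires=3
i=2 t=10 v=9: → [9,14),[6,11); WM=8
i=3 t=14 v=2: → [12,17); WM=14; [6,11) fires=13 [9,14) fires=9
i=4 t=10 v=1: DROP (t<14-1); WM=14
i=5 t=12 v=1: DROP (t<14-1); WM=14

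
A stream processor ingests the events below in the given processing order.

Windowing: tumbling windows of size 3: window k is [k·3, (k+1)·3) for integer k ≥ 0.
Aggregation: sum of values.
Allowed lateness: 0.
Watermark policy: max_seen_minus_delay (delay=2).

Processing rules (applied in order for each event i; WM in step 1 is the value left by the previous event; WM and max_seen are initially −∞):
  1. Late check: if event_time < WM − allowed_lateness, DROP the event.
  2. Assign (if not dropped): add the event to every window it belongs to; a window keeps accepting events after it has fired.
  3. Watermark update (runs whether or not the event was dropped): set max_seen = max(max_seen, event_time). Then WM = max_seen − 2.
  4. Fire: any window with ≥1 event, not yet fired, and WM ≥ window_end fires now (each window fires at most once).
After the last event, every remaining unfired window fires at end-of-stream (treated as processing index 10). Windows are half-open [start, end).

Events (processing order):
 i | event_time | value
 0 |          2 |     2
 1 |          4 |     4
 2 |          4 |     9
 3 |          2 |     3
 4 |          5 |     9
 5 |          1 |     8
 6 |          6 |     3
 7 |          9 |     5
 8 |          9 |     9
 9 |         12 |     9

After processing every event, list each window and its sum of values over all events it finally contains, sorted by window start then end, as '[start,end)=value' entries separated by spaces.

i=0 t=2 v=2: → [0,3); WM=0
i=1 t=4 v=4: → [3,6); WM=2
i=2 t=4 v=9: → [3,6); WM=2
i=3 t=2 v=3: → [0,3); WM=2
i=4 t=5 v=9: → [3,6); WM=3; [0,3) fires=5
i=5 t=1 v=8: DROP (t<3-0); WM=3
i=6 t=6 v=3: → [6,9); WM=4
i=7 t=9 v=5: → [9,12); WM=7; [3,6) fires=22
i=8 t=9 v=9: → [9,12); WM=7
i=9 t=12 v=9: → [12,15); WM=10; [6,9) fires=3

[0,3)=5 [3,6)=22 [6,9)=3 [9,12)=14 [12,15)=9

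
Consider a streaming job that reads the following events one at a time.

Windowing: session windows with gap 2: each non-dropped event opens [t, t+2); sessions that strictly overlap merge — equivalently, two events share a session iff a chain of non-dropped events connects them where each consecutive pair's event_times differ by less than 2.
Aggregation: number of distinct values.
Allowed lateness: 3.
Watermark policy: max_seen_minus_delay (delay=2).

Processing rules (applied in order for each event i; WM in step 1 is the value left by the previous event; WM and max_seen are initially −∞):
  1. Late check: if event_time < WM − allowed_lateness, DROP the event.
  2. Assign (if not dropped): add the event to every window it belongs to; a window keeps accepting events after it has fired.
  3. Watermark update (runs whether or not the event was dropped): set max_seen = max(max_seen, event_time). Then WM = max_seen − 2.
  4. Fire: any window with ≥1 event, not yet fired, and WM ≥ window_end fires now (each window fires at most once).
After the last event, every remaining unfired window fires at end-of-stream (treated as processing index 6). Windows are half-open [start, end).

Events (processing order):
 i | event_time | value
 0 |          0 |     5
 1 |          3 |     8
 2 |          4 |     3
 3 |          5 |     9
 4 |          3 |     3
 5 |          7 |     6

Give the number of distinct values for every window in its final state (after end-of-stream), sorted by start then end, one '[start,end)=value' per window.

[0,2)=1 [3,7)=3 [7,9)=1

i=0 t=0 v=5: → [0,2); WM=-2
i=1 t=3 v=8: → [3,5); WM=1
i=2 t=4 v=3: → [3,6); WM=2
i=3 t=5 v=9: → [3,7); WM=3
i=4 t=3 v=3: → [3,7); WM=3
i=5 t=7 v=6: → [7,9); WM=5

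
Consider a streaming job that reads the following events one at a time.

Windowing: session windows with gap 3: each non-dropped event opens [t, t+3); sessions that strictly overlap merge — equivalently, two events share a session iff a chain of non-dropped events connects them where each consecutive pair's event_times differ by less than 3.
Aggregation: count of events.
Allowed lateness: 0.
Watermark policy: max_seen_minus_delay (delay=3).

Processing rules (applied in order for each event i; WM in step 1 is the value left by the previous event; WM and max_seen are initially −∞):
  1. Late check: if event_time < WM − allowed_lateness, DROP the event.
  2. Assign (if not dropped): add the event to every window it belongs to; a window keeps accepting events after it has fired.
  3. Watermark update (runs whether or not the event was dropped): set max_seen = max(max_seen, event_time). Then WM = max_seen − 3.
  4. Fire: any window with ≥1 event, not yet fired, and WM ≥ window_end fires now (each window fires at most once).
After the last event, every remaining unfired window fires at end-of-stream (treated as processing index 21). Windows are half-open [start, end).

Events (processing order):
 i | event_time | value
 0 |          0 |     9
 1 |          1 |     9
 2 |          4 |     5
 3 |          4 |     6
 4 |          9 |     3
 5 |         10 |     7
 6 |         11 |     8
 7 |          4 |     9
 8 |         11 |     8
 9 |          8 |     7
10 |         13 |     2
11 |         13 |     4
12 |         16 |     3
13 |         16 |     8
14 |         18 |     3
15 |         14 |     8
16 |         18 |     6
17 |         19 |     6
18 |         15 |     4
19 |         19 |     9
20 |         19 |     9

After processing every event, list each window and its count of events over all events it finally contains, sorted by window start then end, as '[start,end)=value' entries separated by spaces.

i=0 t=0 v=9: → [0,3); WM=-3
i=1 t=1 v=9: → [0,4); WM=-2
i=2 t=4 v=5: → [4,7); WM=1
i=3 t=4 v=6: → [4,7); WM=1
i=4 t=9 v=3: → [9,12); WM=6
i=5 t=10 v=7: → [9,13); WM=7
i=6 t=11 v=8: → [9,14); WM=8
i=7 t=4 v=9: DROP (t<8-0); WM=8
i=8 t=11 v=8: → [9,14); WM=8
i=9 t=8 v=7: → [8,14); WM=8
i=10 t=13 v=2: → [8,16); WM=10
i=11 t=13 v=4: → [8,16); WM=10
i=12 t=16 v=3: → [16,19); WM=13
i=13 t=16 v=8: → [16,19); WM=13
i=14 t=18 v=3: → [16,21); WM=15
i=15 t=14 v=8: DROP (t<15-0); WM=15
i=16 t=18 v=6: → [16,21); WM=15
i=17 t=19 v=6: → [16,22); WM=16
i=18 t=15 v=4: DROP (t<16-0); WM=16
i=19 t=19 v=9: → [16,22); WM=16
i=20 t=19 v=9: → [16,22); WM=16

[0,4)=2 [4,7)=2 [8,16)=7 [16,22)=7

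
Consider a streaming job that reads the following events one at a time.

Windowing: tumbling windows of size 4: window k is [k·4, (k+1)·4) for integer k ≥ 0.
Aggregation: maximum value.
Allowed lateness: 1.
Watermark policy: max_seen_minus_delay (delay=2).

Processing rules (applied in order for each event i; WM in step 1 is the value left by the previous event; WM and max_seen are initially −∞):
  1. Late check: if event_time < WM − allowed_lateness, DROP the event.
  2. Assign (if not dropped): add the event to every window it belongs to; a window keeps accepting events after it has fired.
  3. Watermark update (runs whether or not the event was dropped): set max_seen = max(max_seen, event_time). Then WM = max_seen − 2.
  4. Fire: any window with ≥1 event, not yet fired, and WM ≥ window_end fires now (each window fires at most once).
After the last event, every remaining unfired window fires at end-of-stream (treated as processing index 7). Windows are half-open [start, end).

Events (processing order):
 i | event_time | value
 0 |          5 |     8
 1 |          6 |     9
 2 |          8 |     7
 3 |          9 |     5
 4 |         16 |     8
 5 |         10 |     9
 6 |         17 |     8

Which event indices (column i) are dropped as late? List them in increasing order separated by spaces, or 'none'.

i=0 t=5 v=8: → [4,8); WM=3
i=1 t=6 v=9: → [4,8); WM=4
i=2 t=8 v=7: → [8,12); WM=6
i=3 t=9 v=5: → [8,12); WM=7
i=4 t=16 v=8: → [16,20); WM=14; [4,8) fires=9 [8,12) fires=7
i=5 t=10 v=9: DROP (t<14-1); WM=14
i=6 t=17 v=8: → [16,20); WM=15

5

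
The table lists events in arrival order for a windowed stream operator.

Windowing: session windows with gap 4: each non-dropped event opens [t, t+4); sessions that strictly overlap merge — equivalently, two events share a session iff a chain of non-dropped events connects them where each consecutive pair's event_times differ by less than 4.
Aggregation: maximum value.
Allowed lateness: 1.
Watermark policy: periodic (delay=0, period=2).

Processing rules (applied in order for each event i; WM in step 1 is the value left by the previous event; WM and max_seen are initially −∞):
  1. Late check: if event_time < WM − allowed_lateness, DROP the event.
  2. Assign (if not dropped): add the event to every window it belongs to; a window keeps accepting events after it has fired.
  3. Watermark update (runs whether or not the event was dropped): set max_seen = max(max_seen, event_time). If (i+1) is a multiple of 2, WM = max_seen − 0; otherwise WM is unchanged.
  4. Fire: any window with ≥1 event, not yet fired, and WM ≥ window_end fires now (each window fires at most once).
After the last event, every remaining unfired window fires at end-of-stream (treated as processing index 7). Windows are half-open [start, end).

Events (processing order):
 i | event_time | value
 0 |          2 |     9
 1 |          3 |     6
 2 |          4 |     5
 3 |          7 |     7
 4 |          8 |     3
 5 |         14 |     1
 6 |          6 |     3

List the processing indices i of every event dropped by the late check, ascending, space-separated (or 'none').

i=0 t=2 v=9: → [2,6); WM=−∞
i=1 t=3 v=6: → [2,7); WM=3
i=2 t=4 v=5: → [2,8); WM=3
i=3 t=7 v=7: → [2,11); WM=7
i=4 t=8 v=3: → [2,12); WM=7
i=5 t=14 v=1: → [14,18); WM=14
i=6 t=6 v=3: DROP (t<14-1); WM=14

6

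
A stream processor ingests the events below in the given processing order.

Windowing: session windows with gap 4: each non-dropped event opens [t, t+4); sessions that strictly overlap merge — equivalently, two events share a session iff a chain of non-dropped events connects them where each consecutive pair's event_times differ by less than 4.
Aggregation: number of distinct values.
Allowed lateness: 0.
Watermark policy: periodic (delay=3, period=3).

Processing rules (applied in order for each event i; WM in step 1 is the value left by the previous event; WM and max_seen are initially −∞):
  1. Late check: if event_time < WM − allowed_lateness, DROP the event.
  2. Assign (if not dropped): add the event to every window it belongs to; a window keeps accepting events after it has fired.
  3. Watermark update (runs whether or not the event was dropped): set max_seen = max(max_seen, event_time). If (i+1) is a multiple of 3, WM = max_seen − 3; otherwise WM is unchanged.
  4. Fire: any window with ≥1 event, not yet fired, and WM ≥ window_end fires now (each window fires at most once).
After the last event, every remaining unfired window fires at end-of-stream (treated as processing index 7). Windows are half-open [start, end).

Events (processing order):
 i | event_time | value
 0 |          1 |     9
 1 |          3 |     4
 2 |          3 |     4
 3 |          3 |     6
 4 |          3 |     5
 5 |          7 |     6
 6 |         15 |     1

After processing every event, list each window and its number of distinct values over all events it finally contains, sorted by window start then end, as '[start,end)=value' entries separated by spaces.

[1,7)=4 [7,11)=1 [15,19)=1

i=0 t=1 v=9: → [1,5); WM=−∞
i=1 t=3 v=4: → [1,7); WM=−∞
i=2 t=3 v=4: → [1,7); WM=0
i=3 t=3 v=6: → [1,7); WM=0
i=4 t=3 v=5: → [1,7); WM=0
i=5 t=7 v=6: → [7,11); WM=4
i=6 t=15 v=1: → [15,19); WM=4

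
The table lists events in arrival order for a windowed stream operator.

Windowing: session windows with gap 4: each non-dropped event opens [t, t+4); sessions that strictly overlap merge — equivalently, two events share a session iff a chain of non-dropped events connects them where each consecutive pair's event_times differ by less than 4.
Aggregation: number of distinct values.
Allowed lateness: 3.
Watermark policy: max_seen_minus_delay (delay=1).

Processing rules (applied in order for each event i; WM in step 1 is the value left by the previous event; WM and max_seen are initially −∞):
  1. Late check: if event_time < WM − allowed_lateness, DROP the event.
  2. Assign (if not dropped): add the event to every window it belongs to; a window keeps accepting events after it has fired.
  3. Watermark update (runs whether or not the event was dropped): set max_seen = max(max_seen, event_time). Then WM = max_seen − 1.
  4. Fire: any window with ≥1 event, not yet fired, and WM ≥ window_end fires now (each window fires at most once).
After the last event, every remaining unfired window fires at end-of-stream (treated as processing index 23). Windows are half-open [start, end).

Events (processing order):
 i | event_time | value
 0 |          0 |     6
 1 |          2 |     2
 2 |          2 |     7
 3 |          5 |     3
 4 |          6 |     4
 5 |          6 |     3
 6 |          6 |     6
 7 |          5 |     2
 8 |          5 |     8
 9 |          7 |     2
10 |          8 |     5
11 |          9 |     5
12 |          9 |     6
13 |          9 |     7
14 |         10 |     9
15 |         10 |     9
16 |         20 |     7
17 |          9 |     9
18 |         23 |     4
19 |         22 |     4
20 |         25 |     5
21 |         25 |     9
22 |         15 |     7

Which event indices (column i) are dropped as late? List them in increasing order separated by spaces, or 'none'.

17 22

i=0 t=0 v=6: → [0,4); WM=-1
i=1 t=2 v=2: → [0,6); WM=1
i=2 t=2 v=7: → [0,6); WM=1
i=3 t=5 v=3: → [0,9); WM=4
i=4 t=6 v=4: → [0,10); WM=5
i=5 t=6 v=3: → [0,10); WM=5
i=6 t=6 v=6: → [0,10); WM=5
i=7 t=5 v=2: → [0,10); WM=5
i=8 t=5 v=8: → [0,10); WM=5
i=9 t=7 v=2: → [0,11); WM=6
i=10 t=8 v=5: → [0,12); WM=7
i=11 t=9 v=5: → [0,13); WM=8
i=12 t=9 v=6: → [0,13); WM=8
i=13 t=9 v=7: → [0,13); WM=8
i=14 t=10 v=9: → [0,14); WM=9
i=15 t=10 v=9: → [0,14); WM=9
i=16 t=20 v=7: → [20,24); WM=19
i=17 t=9 v=9: DROP (t<19-3); WM=19
i=18 t=23 v=4: → [20,27); WM=22
i=19 t=22 v=4: → [20,27); WM=22
i=20 t=25 v=5: → [20,29); WM=24
i=21 t=25 v=9: → [20,29); WM=24
i=22 t=15 v=7: DROP (t<24-3); WM=24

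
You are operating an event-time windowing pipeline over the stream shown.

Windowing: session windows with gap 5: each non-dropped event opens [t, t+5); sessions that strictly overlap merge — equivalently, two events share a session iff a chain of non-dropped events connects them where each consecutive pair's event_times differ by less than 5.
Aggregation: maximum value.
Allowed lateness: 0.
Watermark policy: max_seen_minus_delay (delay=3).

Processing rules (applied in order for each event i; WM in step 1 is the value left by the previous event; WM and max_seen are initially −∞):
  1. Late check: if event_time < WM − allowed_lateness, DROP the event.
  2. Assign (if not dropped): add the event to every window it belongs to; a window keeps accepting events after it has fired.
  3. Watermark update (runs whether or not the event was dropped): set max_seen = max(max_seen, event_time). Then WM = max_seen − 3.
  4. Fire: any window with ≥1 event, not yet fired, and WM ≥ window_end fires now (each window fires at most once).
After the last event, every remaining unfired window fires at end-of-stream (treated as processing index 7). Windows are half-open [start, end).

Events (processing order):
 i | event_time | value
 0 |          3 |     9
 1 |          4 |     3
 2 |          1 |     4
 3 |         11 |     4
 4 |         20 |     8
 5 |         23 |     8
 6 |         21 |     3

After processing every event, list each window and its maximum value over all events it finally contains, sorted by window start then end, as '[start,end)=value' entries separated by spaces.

[1,9)=9 [11,16)=4 [20,28)=8

i=0 t=3 v=9: → [3,8); WM=0
i=1 t=4 v=3: → [3,9); WM=1
i=2 t=1 v=4: → [1,9); WM=1
i=3 t=11 v=4: → [11,16); WM=8
i=4 t=20 v=8: → [20,25); WM=17
i=5 t=23 v=8: → [20,28); WM=20
i=6 t=21 v=3: → [20,28); WM=20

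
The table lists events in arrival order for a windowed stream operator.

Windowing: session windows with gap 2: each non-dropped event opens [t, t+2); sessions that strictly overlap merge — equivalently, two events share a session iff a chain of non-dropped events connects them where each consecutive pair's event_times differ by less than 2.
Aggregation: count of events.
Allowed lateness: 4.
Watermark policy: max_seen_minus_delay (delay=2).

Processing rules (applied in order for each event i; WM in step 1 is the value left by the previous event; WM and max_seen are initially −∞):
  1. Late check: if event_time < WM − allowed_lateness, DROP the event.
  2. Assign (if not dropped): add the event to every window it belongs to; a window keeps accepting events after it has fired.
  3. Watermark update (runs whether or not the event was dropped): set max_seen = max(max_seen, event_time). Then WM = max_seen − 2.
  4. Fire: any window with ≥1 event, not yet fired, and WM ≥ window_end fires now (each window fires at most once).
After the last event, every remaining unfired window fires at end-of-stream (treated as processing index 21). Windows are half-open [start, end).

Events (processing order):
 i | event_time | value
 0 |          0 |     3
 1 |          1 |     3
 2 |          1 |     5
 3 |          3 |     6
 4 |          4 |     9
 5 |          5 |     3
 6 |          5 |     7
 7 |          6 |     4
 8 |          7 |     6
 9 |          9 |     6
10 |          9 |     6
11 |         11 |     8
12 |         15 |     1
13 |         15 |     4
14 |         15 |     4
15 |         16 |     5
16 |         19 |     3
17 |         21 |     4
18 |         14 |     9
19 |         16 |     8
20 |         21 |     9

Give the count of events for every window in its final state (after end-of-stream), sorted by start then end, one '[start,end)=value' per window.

[0,3)=3 [3,9)=6 [9,11)=2 [11,13)=1 [15,18)=5 [19,21)=1 [21,23)=2

i=0 t=0 v=3: → [0,2); WM=-2
i=1 t=1 v=3: → [0,3); WM=-1
i=2 t=1 v=5: → [0,3); WM=-1
i=3 t=3 v=6: → [3,5); WM=1
i=4 t=4 v=9: → [3,6); WM=2
i=5 t=5 v=3: → [3,7); WM=3
i=6 t=5 v=7: → [3,7); WM=3
i=7 t=6 v=4: → [3,8); WM=4
i=8 t=7 v=6: → [3,9); WM=5
i=9 t=9 v=6: → [9,11); WM=7
i=10 t=9 v=6: → [9,11); WM=7
i=11 t=11 v=8: → [11,13); WM=9
i=12 t=15 v=1: → [15,17); WM=13
i=13 t=15 v=4: → [15,17); WM=13
i=14 t=15 v=4: → [15,17); WM=13
i=15 t=16 v=5: → [15,18); WM=14
i=16 t=19 v=3: → [19,21); WM=17
i=17 t=21 v=4: → [21,23); WM=19
i=18 t=14 v=9: DROP (t<19-4); WM=19
i=19 t=16 v=8: → [15,18); WM=19
i=20 t=21 v=9: → [21,23); WM=19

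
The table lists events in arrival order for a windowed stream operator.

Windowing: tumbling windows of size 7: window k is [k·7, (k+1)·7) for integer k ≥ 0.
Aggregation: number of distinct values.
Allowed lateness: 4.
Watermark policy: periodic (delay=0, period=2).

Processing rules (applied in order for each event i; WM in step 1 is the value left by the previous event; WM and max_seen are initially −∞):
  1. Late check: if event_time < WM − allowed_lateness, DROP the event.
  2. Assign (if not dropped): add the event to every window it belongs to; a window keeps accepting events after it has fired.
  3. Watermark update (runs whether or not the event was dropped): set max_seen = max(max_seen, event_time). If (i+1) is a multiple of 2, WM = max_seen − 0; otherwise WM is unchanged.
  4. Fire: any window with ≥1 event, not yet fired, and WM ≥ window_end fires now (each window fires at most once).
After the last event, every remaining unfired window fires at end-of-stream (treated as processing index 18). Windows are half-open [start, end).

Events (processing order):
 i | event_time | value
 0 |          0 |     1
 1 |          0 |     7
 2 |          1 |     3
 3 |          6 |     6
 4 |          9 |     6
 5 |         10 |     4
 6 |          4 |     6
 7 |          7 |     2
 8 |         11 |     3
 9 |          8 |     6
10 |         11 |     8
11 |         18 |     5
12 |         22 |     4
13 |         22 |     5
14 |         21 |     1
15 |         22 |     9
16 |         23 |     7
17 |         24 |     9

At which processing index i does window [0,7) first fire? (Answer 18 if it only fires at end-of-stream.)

i=0 t=0 v=1: → [0,7); WM=−∞
i=1 t=0 v=7: → [0,7); WM=0
i=2 t=1 v=3: → [0,7); WM=0
i=3 t=6 v=6: → [0,7); WM=6
i=4 t=9 v=6: → [7,14); WM=6
i=5 t=10 v=4: → [7,14); WM=10; [0,7) fires=4
i=6 t=4 v=6: DROP (t<10-4); WM=10
i=7 t=7 v=2: → [7,14); WM=10
i=8 t=11 v=3: → [7,14); WM=10
i=9 t=8 v=6: → [7,14); WM=11
i=10 t=11 v=8: → [7,14); WM=11
i=11 t=18 v=5: → [14,21); WM=18; [7,14) fires=5
i=12 t=22 v=4: → [21,28); WM=18
i=13 t=22 v=5: → [21,28); WM=22; [14,21) fires=1
i=14 t=21 v=1: → [21,28); WM=22
i=15 t=22 v=9: → [21,28); WM=22
i=16 t=23 v=7: → [21,28); WM=22
i=17 t=24 v=9: → [21,28); WM=24

5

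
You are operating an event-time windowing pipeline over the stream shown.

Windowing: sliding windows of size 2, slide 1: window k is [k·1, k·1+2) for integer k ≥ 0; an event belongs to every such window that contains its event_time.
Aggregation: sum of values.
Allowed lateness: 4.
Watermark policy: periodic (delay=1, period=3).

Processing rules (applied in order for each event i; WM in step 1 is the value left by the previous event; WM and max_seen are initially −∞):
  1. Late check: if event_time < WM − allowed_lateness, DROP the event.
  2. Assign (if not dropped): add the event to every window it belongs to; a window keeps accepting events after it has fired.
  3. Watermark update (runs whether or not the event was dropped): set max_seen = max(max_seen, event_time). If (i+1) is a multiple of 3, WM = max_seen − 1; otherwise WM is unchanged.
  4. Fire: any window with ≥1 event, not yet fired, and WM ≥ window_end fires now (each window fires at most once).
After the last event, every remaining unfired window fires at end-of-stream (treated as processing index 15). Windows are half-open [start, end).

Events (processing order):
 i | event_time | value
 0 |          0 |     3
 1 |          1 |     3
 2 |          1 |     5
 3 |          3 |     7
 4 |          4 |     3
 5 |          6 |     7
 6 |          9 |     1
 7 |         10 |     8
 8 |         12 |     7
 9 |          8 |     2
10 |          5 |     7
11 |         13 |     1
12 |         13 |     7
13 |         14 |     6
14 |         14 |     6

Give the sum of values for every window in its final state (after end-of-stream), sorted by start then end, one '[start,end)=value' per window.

i=0 t=0 v=3: → [0,2); WM=−∞
i=1 t=1 v=3: → [1,3),[0,2); WM=−∞
i=2 t=1 v=5: → [1,3),[0,2); WM=0
i=3 t=3 v=7: → [3,5),[2,4); WM=0
i=4 t=4 v=3: → [4,6),[3,5); WM=0
i=5 t=6 v=7: → [6,8),[5,7); WM=5; [0,2) fires=11 [1,3) fires=8 [2,4) fires=7 [3,5) fires=10
i=6 t=9 v=1: → [9,11),[8,10); WM=5
i=7 t=10 v=8: → [10,12),[9,11); WM=5
i=8 t=12 v=7: → [12,14),[11,13); WM=11; [4,6) fires=3 [5,7) fires=7 [6,8) fires=7 [8,10) fires=1 [9,11) fires=9
i=9 t=8 v=2: → [8,10),[7,9); WM=11; [7,9) fires=2
i=10 t=5 v=7: DROP (t<11-4); WM=11
i=11 t=13 v=1: → [13,15),[12,14); WM=12; [10,12) fires=8
i=12 t=13 v=7: → [13,15),[12,14); WM=12
i=13 t=14 v=6: → [14,16),[13,15); WM=12
i=14 t=14 v=6: → [14,16),[13,15); WM=13; [11,13) fires=7

[0,2)=11 [1,3)=8 [2,4)=7 [3,5)=10 [4,6)=3 [5,7)=7 [6,8)=7 [7,9)=2 [8,10)=3 [9,11)=9 [10,12)=8 [11,13)=7 [12,14)=15 [13,15)=20 [14,16)=12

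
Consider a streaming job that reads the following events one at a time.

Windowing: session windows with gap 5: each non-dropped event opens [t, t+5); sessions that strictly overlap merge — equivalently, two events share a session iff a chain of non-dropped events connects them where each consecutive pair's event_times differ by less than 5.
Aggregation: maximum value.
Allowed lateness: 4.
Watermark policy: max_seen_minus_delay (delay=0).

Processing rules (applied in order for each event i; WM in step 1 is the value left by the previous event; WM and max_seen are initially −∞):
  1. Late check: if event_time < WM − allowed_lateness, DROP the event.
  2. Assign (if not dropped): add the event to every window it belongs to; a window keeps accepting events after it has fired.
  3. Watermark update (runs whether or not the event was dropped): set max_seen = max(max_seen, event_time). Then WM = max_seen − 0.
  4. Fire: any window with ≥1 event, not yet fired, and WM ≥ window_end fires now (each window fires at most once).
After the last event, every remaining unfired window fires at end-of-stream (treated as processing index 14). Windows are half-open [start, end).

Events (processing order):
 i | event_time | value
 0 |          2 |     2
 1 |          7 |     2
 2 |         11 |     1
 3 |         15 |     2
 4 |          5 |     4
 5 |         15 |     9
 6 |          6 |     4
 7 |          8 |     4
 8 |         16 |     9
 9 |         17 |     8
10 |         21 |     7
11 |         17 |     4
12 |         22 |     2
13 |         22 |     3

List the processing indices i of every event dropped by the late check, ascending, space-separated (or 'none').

i=0 t=2 v=2: → [2,7); WM=2
i=1 t=7 v=2: → [7,12); WM=7
i=2 t=11 v=1: → [7,16); WM=11
i=3 t=15 v=2: → [7,20); WM=15
i=4 t=5 v=4: DROP (t<15-4); WM=15
i=5 t=15 v=9: → [7,20); WM=15
i=6 t=6 v=4: DROP (t<15-4); WM=15
i=7 t=8 v=4: DROP (t<15-4); WM=15
i=8 t=16 v=9: → [7,21); WM=16
i=9 t=17 v=8: → [7,22); WM=17
i=10 t=21 v=7: → [7,26); WM=21
i=11 t=17 v=4: → [7,26); WM=21
i=12 t=22 v=2: → [7,27); WM=22
i=13 t=22 v=3: → [7,27); WM=22

4 6 7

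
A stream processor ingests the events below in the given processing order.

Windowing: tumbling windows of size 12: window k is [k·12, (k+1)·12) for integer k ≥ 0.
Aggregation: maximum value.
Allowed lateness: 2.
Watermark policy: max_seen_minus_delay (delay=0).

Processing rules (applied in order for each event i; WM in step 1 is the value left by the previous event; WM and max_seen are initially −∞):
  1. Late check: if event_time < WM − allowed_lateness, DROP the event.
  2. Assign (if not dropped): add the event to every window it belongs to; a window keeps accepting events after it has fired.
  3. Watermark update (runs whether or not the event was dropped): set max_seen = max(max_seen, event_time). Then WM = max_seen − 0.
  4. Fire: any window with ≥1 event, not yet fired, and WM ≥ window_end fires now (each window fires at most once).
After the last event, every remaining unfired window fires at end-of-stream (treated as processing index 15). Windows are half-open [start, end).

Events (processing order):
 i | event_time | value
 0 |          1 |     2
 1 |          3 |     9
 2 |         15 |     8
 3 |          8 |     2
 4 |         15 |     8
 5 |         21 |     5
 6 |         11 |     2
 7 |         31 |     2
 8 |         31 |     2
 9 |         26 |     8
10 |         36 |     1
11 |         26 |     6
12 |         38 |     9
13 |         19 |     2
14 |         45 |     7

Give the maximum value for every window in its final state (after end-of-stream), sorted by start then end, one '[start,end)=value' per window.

[0,12)=9 [12,24)=8 [24,36)=2 [36,48)=9

i=0 t=1 v=2: → [0,12); WM=1
i=1 t=3 v=9: → [0,12); WM=3
i=2 t=15 v=8: → [12,24); WM=15; [0,12) fires=9
i=3 t=8 v=2: DROP (t<15-2); WM=15
i=4 t=15 v=8: → [12,24); WM=15
i=5 t=21 v=5: → [12,24); WM=21
i=6 t=11 v=2: DROP (t<21-2); WM=21
i=7 t=31 v=2: → [24,36); WM=31; [12,24) fires=8
i=8 t=31 v=2: → [24,36); WM=31
i=9 t=26 v=8: DROP (t<31-2); WM=31
i=10 t=36 v=1: → [36,48); WM=36; [24,36) fires=2
i=11 t=26 v=6: DROP (t<36-2); WM=36
i=12 t=38 v=9: → [36,48); WM=38
i=13 t=19 v=2: DROP (t<38-2); WM=38
i=14 t=45 v=7: → [36,48); WM=45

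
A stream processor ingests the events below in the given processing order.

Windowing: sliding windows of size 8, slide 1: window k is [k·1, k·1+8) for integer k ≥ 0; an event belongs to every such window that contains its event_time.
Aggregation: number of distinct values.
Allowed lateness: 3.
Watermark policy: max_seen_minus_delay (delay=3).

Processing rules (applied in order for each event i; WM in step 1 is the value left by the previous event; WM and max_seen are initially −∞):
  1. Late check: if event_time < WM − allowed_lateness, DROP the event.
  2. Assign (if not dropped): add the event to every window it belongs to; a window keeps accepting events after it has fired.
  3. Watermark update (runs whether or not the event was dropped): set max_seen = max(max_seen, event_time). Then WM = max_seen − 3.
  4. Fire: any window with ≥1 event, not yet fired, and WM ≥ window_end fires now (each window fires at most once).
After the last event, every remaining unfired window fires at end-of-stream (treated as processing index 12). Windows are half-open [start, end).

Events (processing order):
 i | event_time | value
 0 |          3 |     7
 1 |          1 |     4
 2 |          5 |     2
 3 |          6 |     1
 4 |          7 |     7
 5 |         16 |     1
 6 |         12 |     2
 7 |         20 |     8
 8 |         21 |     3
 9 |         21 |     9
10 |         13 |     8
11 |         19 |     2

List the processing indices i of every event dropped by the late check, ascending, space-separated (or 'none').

i=0 t=3 v=7: → [3,11),[2,10),[1,9),[0,8); WM=0
i=1 t=1 v=4: → [1,9),[0,8); WM=0
i=2 t=5 v=2: → [5,13),[4,12),[3,11),[2,10),[1,9),[0,8); WM=2
i=3 t=6 v=1: → [6,14),[5,13),[4,12),[3,11),[2,10),[1,9),[0,8); WM=3
i=4 t=7 v=7: → [7,15),[6,14),[5,13),[4,12),[3,11),[2,10),[1,9),[0,8); WM=4
i=5 t=16 v=1: → [16,24),[15,23),[14,22),[13,21),[12,20),[11,19),[10,18),[9,17); WM=13; [0,8) fires=4 [1,9) fires=4 [2,10) fires=3 [3,11) fires=3 [4,12) fires=3 [5,13) fires=3
i=6 t=12 v=2: → [12,20),[11,19),[10,18),[9,17),[8,16),[7,15),[6,14),[5,13); WM=13
i=7 t=20 v=8: → [20,28),[19,27),[18,26),[17,25),[16,24),[15,23),[14,22),[13,21); WM=17; [6,14) fires=3 [7,15) fires=2 [8,16) fires=1 [9,17) fires=2
i=8 t=21 v=3: → [21,29),[20,28),[19,27),[18,26),[17,25),[16,24),[15,23),[14,22); WM=18; [10,18) fires=2
i=9 t=21 v=9: → [21,29),[20,28),[19,27),[18,26),[17,25),[16,24),[15,23),[14,22); WM=18
i=10 t=13 v=8: DROP (t<18-3); WM=18
i=11 t=19 v=2: → [19,27),[18,26),[17,25),[16,24),[15,23),[14,22),[13,21),[12,20); WM=18

10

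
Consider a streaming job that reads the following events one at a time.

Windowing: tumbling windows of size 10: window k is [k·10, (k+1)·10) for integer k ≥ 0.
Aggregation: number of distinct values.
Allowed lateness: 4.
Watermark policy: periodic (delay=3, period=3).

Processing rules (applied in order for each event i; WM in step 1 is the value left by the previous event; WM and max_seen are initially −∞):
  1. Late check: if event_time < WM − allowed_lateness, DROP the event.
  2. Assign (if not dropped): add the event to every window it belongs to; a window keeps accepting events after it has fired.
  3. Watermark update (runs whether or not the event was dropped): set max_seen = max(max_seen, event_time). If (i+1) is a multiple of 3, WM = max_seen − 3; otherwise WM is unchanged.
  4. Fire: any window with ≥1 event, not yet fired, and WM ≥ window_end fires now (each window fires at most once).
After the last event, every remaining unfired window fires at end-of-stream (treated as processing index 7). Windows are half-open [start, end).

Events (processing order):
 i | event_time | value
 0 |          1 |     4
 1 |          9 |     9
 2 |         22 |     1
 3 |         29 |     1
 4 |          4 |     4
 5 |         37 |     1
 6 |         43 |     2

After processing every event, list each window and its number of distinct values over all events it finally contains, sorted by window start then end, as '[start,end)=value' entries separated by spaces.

i=0 t=1 v=4: → [0,10); WM=−∞
i=1 t=9 v=9: → [0,10); WM=−∞
i=2 t=22 v=1: → [20,30); WM=19; [0,10) fires=2
i=3 t=29 v=1: → [20,30); WM=19
i=4 t=4 v=4: DROP (t<19-4); WM=19
i=5 t=37 v=1: → [30,40); WM=34; [20,30) fires=1
i=6 t=43 v=2: → [40,50); WM=34

[0,10)=2 [20,30)=1 [30,40)=1 [40,50)=1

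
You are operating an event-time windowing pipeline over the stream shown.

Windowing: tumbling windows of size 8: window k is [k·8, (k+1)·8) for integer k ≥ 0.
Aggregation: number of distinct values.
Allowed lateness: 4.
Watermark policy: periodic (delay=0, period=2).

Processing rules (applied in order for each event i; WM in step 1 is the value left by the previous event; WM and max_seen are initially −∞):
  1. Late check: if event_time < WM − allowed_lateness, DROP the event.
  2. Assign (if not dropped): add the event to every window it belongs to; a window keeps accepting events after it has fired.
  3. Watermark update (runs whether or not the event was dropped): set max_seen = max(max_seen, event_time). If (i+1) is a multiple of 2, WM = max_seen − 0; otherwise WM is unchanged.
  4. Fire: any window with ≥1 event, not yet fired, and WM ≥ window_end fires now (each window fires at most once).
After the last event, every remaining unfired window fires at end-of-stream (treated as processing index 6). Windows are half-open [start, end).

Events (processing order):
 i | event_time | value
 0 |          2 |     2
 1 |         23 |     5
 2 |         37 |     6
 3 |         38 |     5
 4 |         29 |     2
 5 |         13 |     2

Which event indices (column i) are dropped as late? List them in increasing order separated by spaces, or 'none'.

i=0 t=2 v=2: → [0,8); WM=−∞
i=1 t=23 v=5: → [16,24); WM=23; [0,8) fires=1
i=2 t=37 v=6: → [32,40); WM=23
i=3 t=38 v=5: → [32,40); WM=38; [16,24) fires=1
i=4 t=29 v=2: DROP (t<38-4); WM=38
i=5 t=13 v=2: DROP (t<38-4); WM=38

4 5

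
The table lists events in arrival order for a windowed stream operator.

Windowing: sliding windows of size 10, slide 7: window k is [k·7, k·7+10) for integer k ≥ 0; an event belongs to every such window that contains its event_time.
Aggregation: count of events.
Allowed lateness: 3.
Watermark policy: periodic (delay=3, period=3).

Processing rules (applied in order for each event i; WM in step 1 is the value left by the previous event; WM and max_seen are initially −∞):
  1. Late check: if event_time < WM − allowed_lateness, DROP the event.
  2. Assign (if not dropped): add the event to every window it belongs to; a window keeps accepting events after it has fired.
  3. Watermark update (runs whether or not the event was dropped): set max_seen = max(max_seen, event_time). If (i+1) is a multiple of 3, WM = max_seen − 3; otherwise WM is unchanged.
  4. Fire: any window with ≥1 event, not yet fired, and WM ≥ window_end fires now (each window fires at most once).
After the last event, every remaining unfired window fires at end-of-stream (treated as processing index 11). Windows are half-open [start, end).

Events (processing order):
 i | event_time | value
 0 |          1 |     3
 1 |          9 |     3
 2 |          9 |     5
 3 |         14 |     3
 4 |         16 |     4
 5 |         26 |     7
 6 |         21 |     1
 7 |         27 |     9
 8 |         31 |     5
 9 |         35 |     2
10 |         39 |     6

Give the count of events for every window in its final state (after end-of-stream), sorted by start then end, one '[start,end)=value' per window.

i=0 t=1 v=3: → [0,10); WM=−∞
i=1 t=9 v=3: → [7,17),[0,10); WM=−∞
i=2 t=9 v=5: → [7,17),[0,10); WM=6
i=3 t=14 v=3: → [14,24),[7,17); WM=6
i=4 t=16 v=4: → [14,24),[7,17); WM=6
i=5 t=26 v=7: → [21,31); WM=23; [0,10) fires=3 [7,17) fires=4
i=6 t=21 v=1: → [21,31),[14,24); WM=23
i=7 t=27 v=9: → [21,31); WM=23
i=8 t=31 v=5: → [28,38); WM=28; [14,24) fires=3
i=9 t=35 v=2: → [35,45),[28,38); WM=28
i=10 t=39 v=6: → [35,45); WM=28

[0,10)=3 [7,17)=4 [14,24)=3 [21,31)=3 [28,38)=2 [35,45)=2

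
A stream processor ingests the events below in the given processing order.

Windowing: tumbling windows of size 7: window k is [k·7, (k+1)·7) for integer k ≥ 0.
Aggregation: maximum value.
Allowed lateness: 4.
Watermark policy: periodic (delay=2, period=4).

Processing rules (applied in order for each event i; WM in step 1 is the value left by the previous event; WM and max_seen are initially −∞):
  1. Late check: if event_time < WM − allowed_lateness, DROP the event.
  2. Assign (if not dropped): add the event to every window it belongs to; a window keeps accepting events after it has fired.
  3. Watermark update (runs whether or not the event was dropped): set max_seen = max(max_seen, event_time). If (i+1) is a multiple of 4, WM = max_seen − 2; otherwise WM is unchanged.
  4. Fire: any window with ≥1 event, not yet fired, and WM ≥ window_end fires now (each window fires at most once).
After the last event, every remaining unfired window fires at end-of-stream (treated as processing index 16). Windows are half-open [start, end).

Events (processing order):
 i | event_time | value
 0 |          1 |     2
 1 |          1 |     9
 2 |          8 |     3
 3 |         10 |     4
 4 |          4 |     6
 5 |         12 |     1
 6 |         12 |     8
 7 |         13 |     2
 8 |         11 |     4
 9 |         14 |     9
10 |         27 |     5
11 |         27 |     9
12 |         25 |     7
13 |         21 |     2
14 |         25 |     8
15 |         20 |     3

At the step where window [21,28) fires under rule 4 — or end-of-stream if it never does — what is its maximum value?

i=0 t=1 v=2: → [0,7); WM=−∞
i=1 t=1 v=9: → [0,7); WM=−∞
i=2 t=8 v=3: → [7,14); WM=−∞
i=3 t=10 v=4: → [7,14); WM=8; [0,7) fires=9
i=4 t=4 v=6: → [0,7); WM=8
i=5 t=12 v=1: → [7,14); WM=8
i=6 t=12 v=8: → [7,14); WM=8
i=7 t=13 v=2: → [7,14); WM=11
i=8 t=11 v=4: → [7,14); WM=11
i=9 t=14 v=9: → [14,21); WM=11
i=10 t=27 v=5: → [21,28); WM=11
i=11 t=27 v=9: → [21,28); WM=25; [7,14) fires=8 [14,21) fires=9
i=12 t=25 v=7: → [21,28); WM=25
i=13 t=21 v=2: → [21,28); WM=25
i=14 t=25 v=8: → [21,28); WM=25
i=15 t=20 v=3: DROP (t<25-4); WM=25

9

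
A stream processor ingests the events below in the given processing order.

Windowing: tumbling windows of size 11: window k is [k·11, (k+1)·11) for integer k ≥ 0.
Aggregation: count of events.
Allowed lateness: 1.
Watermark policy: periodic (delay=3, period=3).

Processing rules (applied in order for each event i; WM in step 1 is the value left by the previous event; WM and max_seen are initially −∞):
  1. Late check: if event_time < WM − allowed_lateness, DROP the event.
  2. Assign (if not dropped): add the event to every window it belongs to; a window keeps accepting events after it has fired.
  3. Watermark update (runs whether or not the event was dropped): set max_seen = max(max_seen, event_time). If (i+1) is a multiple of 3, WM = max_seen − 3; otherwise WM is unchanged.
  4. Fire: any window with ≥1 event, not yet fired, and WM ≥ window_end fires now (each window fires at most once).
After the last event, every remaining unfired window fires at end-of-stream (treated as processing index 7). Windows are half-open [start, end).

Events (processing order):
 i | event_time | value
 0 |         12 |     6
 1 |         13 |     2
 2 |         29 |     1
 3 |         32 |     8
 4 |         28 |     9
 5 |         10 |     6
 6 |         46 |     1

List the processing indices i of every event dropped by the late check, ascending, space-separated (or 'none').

5

i=0 t=12 v=6: → [11,22); WM=−∞
i=1 t=13 v=2: → [11,22); WM=−∞
i=2 t=29 v=1: → [22,33); WM=26; [11,22) fires=2
i=3 t=32 v=8: → [22,33); WM=26
i=4 t=28 v=9: → [22,33); WM=26
i=5 t=10 v=6: DROP (t<26-1); WM=29
i=6 t=46 v=1: → [44,55); WM=29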